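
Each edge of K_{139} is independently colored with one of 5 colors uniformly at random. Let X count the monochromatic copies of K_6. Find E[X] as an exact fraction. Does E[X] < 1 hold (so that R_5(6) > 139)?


E[X] = C(139, 6) · 5^{1 − 15} = 8979650478 · 5^{−14} = 8979650478/6103515625.
As a reduced fraction: E[X] = 8979650478/6103515625 ≈ 1.4712259.
Is E[X] < 1? NO.
Since E[X] ≥ 1, the first-moment bound is inconclusive at n = 139; it does NOT by itself certify R_5(6) > 139.

E[X] = 8979650478/6103515625 ≈ 1.4712259; E[X] ≥ 1; first-moment method inconclusive here.


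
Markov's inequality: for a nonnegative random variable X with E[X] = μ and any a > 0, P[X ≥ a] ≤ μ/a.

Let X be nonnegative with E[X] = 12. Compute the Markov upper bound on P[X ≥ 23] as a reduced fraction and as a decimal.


μ = E[X] = 12, a = 23.
Markov: P[X ≥ 23] ≤ μ/a = (12)/23 = 12/23.
Numerically: ≈ 0.5217.
(Since a = 23 > μ = 12.0000, the bound 12/23 is < 1 and informative.)

P[X ≥ 23] ≤ 12/23 ≈ 0.5217.


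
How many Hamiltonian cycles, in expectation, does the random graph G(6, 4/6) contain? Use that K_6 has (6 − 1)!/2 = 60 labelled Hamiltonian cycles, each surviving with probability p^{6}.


K_6 has (6 − 1)!/2 = 60 labelled Hamiltonian cycles.
For each such Hamiltonian cycle H, let X_H = 1 if all 6 edges of H are present in G. Then P[X_H = 1] = p^{6} = (2/3)^{6} = 64/729.
By linearity: E[X] = Σ_H E[X_H] = 60 · p^{6} = 60 · 64/729 = 1280/243.
Numerically: E[X] ≈ 5.27.

E[X] = 60 · (2/3)^{6} = 1280/243 ≈ 5.27.


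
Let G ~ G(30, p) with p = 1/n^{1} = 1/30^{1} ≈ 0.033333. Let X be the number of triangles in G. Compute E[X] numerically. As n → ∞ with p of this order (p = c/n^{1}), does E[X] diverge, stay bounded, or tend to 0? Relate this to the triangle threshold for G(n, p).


Number of potential triangles: C(30, 3) = 4060.
Each occurs with probability p³ ≈ (0.033333)³ ≈ 3.7037037e-05.
By linearity: E[X] = C(30, 3)·p³ ≈ 4060 · 3.7037037e-05 ≈ 0.15037.
Here α = 1, so p = 1/n is exactly at the triangle threshold p ~ 1/n. Asymptotically E[X] → c³/6 = 1³/6 = 1/6 ≈ 0.16667, a bounded constant. In this regime the triangle count is asymptotically Poisson(c³/6).

E[X] ≈ 0.15037; in regime p = Θ(1/n^{1}) E[X] stays bounded (at the triangle threshold p ~ 1/n).


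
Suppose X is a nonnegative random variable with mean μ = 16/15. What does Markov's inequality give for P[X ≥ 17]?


μ = E[X] = 16/15, a = 17.
Markov: P[X ≥ 17] ≤ μ/a = (16/15)/17 = 16/255.
Numerically: ≈ 0.06275.
(Since a = 17 > μ = 1.06667, the bound 16/255 is < 1 and informative.)

P[X ≥ 17] ≤ 16/255 ≈ 0.06275.


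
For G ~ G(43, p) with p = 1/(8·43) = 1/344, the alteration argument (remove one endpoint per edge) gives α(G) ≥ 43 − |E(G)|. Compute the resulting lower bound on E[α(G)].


E[|E(G)|] = C(43, 2)·p = 903 · (1/344) = 21/8.
E[α(G)] ≥ n − E[|E(G)|] = 43 − 21/8 = 323/8.
Numerically: ≈ 40.375000.
(This is only a lower bound; the true E[α(G)] may be larger.)

E[α(G)] ≥ 323/8 ≈ 40.375000.


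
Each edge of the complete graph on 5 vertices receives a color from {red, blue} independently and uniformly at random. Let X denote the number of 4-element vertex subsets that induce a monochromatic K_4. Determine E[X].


Let X = Σ_S X_S over the C(5, 4) = 5 subsets S of size 4, where X_S = 1 if the K_4 on S is monochromatic.
For a fixed S, the K_4 on S has C(4, 2) = 6 edges. P[all 6 edges red] = (1/2)^6, and likewise for blue, so P[monochromatic] = 2·(1/2)^6 = 2^{1 − 6} = 1/32.
Summing: E[X] = C(5, 4) · 2^{1 − 6} = 5 · 1/32 = 5/32.
Numerically: E[X] ≈ 0.156.

E[X] = C(5,4)·2^(1−C(4,2)) = 5/32 ≈ 0.156.


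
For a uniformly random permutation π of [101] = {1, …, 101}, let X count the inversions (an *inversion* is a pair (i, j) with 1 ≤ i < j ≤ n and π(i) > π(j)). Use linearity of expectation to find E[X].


Write X = Σ X_I over the C(101, 2) = 5050 pairs i < j, with X_I the indicator of one inversion.
There are 5050 indicators.
For each fixed pair i < j, the values π(i) and π(j) are two distinct elements of {1, …, 101} in uniformly random order; by symmetry P[π(i) > π(j)] = 1/2.
By linearity: E[X] = 5050 · (1/2) = C(101, 2) · (1/2) = 5050/2 = 2525 ≈ 2525.000000.

E[X] = 2525 = 2525.000000.


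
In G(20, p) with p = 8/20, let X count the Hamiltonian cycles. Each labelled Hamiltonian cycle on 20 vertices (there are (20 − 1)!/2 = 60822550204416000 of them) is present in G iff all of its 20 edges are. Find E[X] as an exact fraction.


K_20 has (20 − 1)!/2 = 60822550204416000 labelled Hamiltonian cycles.
For each such Hamiltonian cycle H, let X_H = 1 if all 20 edges of H are present in G. Then P[X_H = 1] = p^{20} = (2/5)^{20} = 1048576/95367431640625.
By linearity: E[X] = Σ_H E[X_H] = 60822550204416000 · p^{20} = 60822550204416000 · 1048576/95367431640625 = 510216531225165692928/762939453125.
Numerically: E[X] ≈ 6.68751e+08.

E[X] = 60822550204416000 · (2/5)^{20} = 510216531225165692928/762939453125 ≈ 6.68751e+08.


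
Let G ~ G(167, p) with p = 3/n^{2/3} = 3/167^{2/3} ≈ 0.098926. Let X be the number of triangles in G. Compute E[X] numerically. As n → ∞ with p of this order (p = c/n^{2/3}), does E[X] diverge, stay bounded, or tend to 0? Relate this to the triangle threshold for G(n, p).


Number of potential triangles: C(167, 3) = 762355.
Each occurs with probability p³ ≈ (0.098926)³ ≈ 9.68123633e-04.
By linearity: E[X] = C(167, 3)·p³ ≈ 762355 · 9.68123633e-04 ≈ 738.053892.
Since α = 2/3 < 1, p = c/n^{2/3} ≫ 1/n is above the triangle threshold p ~ 1/n. Asymptotically E[X] ~ (c³/6)·n^{3(1−α)} = (3³/6)·n^{1} → ∞; triangles are abundant w.h.p.

E[X] ≈ 738.053892; in regime p = Θ(1/n^{2/3}) E[X] diverges (above the triangle threshold p ~ 1/n).


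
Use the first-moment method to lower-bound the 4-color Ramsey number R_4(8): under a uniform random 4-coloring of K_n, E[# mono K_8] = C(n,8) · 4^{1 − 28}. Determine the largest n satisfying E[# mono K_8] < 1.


We need C(n, 8) · 4^{1 − 28} < 1, i.e. C(n, 8) < 4^{28 − 1} = 18014398509481984.
Check values of n near the boundary:
  n = 404: C(404, 8) = 16415071523485570; 16415071523485570 < 18014398509481984? YES
  n = 405: C(405, 8) = 16745853821188050; 16745853821188050 < 18014398509481984? YES
  n = 406: C(406, 8) = 17082453897995850; 17082453897995850 < 18014398509481984? YES
  n = 407: C(407, 8) = 17424959239309050; 17424959239309050 < 18014398509481984? YES
  n = 408: C(408, 8) = 17773458424095231; 17773458424095231 < 18014398509481984? YES
  n = 409: C(409, 8) = 18128041135797879; 18128041135797879 < 18014398509481984? NO
  n = 410: C(410, 8) = 18488798173326195; 18488798173326195 < 18014398509481984? NO
The largest n with C(n, 8) < 18014398509481984 is n = 408 (where E[X] = 17773458424095231/18014398509481984 ≈ 0.986625). Hence R_4(8) > 408, i.e. R_4(8) ≥ 409.

Largest n = 408; hence R_4(8) > 408.


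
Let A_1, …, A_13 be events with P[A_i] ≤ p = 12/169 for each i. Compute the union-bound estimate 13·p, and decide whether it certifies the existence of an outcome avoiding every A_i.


Union bound: P[∪_{i=1}^{13} A_i] ≤ Σ_i P[A_i] ≤ 13·p = 13·(12/169) = 12/13.
Numerically: 12/13 ≈ 0.9230769.
Is 12/13 < 1? YES.
Since P[∪ A_i] ≤ 12/13 < 1, the complement has P[∩ A_i^c] ≥ 1 − 12/13 = 1/13 > 0, so some outcome avoids every A_i.

13·p = 12/13 ≈ 0.9230769; existence CERTIFIED by the union bound.


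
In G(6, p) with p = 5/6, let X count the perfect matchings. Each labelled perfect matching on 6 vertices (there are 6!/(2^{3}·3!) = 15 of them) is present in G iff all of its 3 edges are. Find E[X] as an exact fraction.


K_6 has 6!/(2^{3}·3!) = 15 labelled perfect matchings.
For each such perfect matching H, let X_H = 1 if all 3 edges of H are present in G. Then P[X_H = 1] = p^{3} = (5/6)^{3} = 125/216.
By linearity: E[X] = Σ_H E[X_H] = 15 · p^{3} = 15 · 125/216 = 625/72.
Numerically: E[X] ≈ 8.6806.

E[X] = 15 · (5/6)^{3} = 625/72 ≈ 8.6806.


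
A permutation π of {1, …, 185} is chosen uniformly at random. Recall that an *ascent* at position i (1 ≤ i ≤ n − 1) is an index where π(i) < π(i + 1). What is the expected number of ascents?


Write X = Σ X_I over i = 1, …, 184, with X_I the indicator of one ascent.
There are 184 indicators.
For each fixed i, the pair (π(i), π(i+1)) is a uniformly random ordered pair of distinct values from {1, …, 185}; by symmetry P[π(i) < π(i+1)] = 1/2.
By linearity: E[X] = 184 · (1/2) = (185 − 1) · (1/2) = 92 ≈ 92.0000.

E[X] = 92 = 92.0000.


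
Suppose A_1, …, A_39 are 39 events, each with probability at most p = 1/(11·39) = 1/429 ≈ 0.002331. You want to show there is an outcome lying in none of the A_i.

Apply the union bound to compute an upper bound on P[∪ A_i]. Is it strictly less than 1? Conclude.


Union bound: P[∪_{i=1}^{39} A_i] ≤ Σ_i P[A_i] ≤ 39·p = 39·(1/429) = 1/11.
Numerically: 1/11 ≈ 0.090909.
Is 1/11 < 1? YES.
Since P[∪ A_i] ≤ 1/11 < 1, the complement has P[∩ A_i^c] ≥ 1 − 1/11 = 10/11 > 0, so some outcome avoids every A_i.

39·p = 1/11 ≈ 0.090909; existence CERTIFIED by the union bound.


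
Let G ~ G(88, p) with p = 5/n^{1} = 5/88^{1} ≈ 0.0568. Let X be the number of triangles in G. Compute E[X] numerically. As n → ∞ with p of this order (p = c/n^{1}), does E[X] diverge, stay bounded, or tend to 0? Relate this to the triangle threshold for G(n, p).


Number of potential triangles: C(88, 3) = 109736.
Each occurs with probability p³ ≈ (0.0568)³ ≈ 1.83426e-04.
By linearity: E[X] = C(88, 3)·p³ ≈ 109736 · 1.83426e-04 ≈ 20.128.
Here α = 1, so p = 5/n is exactly at the triangle threshold p ~ 1/n. Asymptotically E[X] → c³/6 = 5³/6 = 125/6 ≈ 20.833, a bounded constant. In this regime the triangle count is asymptotically Poisson(c³/6).

E[X] ≈ 20.128; in regime p = Θ(1/n^{1}) E[X] stays bounded (at the triangle threshold p ~ 1/n).


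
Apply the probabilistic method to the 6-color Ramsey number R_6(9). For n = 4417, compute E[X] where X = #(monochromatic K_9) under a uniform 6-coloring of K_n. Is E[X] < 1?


E[X] = C(4417, 9) · 6^{1 − 36} = 1749208766098544225331185560 · 6^{−35} = 1749208766098544225331185560/1719070799748422591028658176.
As a reduced fraction: E[X] = 218651095762318028166398195/214883849968552823878582272 ≈ 1.0175315.
Is E[X] < 1? NO.
Since E[X] ≥ 1, the first-moment bound is inconclusive at n = 4417; it does NOT by itself certify R_6(9) > 4417.

E[X] = 218651095762318028166398195/214883849968552823878582272 ≈ 1.0175315; E[X] ≥ 1; first-moment method inconclusive here.


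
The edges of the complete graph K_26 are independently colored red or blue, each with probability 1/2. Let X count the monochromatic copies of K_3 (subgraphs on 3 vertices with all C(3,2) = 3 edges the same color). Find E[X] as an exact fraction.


Let X = Σ_S X_S over the C(26, 3) = 2600 subsets S of size 3, where X_S = 1 if the K_3 on S is monochromatic.
For a fixed S, the K_3 on S has C(3, 2) = 3 edges. P[all 3 edges red] = (1/2)^3, and likewise for blue, so P[monochromatic] = 2·(1/2)^3 = 2^{1 − 3} = 1/4.
By linearity of expectation: E[X] = C(26, 3) · 2^{1 − 3} = 2600 · 1/4 = 650.
Numerically: E[X] ≈ 650.00000.

E[X] = C(26,3)·2^(1−C(3,2)) = 650 ≈ 650.00000.


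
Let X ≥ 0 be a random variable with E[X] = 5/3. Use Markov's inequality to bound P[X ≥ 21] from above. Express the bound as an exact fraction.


μ = E[X] = 5/3, a = 21.
Markov: P[X ≥ 21] ≤ μ/a = (5/3)/21 = 5/63.
Numerically: ≈ 0.07937.
(Since a = 21 > μ = 1.66667, the bound 5/63 is < 1 and informative.)

P[X ≥ 21] ≤ 5/63 ≈ 0.07937.


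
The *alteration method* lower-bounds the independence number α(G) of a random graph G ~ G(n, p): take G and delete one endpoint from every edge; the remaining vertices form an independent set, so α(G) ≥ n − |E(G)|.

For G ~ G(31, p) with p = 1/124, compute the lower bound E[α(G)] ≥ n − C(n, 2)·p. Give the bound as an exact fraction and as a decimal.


E[|E(G)|] = C(31, 2)·p = 465 · (1/124) = 15/4.
E[α(G)] ≥ n − E[|E(G)|] = 31 − 15/4 = 109/4.
Numerically: ≈ 27.25000.
(This is only a lower bound; the true E[α(G)] may be larger.)

E[α(G)] ≥ 109/4 ≈ 27.25000.


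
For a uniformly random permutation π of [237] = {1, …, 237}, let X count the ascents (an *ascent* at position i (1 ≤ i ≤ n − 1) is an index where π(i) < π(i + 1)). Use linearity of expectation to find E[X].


Write X = Σ X_I over i = 1, …, 236, with X_I the indicator of one ascent.
There are 236 indicators.
For each fixed i, the pair (π(i), π(i+1)) is a uniformly random ordered pair of distinct values from {1, …, 237}; by symmetry P[π(i) < π(i+1)] = 1/2.
By linearity: E[X] = 236 · (1/2) = (237 − 1) · (1/2) = 118 ≈ 118.000000.

E[X] = 118 = 118.000000.


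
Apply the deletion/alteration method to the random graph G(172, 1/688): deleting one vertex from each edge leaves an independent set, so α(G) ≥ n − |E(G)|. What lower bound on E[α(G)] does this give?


E[|E(G)|] = C(172, 2)·p = 14706 · (1/688) = 171/8.
E[α(G)] ≥ n − E[|E(G)|] = 172 − 171/8 = 1205/8.
Numerically: ≈ 150.625.
(This is only a lower bound; the true E[α(G)] may be larger.)

E[α(G)] ≥ 1205/8 ≈ 150.625.


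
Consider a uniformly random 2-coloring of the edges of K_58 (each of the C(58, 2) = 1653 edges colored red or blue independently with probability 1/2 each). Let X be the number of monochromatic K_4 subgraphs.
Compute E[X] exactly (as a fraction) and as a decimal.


Let X = Σ_S X_S over the C(58, 4) = 424270 subsets S of size 4, where X_S = 1 if the K_4 on S is monochromatic.
For a fixed S, the K_4 on S has C(4, 2) = 6 edges. P[all 6 edges red] = (1/2)^6, and likewise for blue, so P[monochromatic] = 2·(1/2)^6 = 2^{1 − 6} = 1/32.
Summing: E[X] = C(58, 4) · 2^{1 − 6} = 424270 · 1/32 = 212135/16.
Numerically: E[X] ≈ 13258.437500.

E[X] = C(58,4)·2^(1−C(4,2)) = 212135/16 ≈ 13258.437500.


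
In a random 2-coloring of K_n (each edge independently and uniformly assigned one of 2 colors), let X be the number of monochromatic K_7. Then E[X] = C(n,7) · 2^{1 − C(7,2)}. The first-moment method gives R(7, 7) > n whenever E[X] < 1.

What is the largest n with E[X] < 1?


We need C(n, 7) · 2^{1 − 21} < 1, i.e. C(n, 7) < 2^{21 − 1} = 1048576.
Check values of n near the boundary:
  n = 26: C(26, 7) = 657800; 657800 < 1048576? YES
  n = 27: C(27, 7) = 888030; 888030 < 1048576? YES
  n = 28: C(28, 7) = 1184040; 1184040 < 1048576? NO
The largest n with C(n, 7) < 1048576 is n = 27 (where E[X] = 444015/524288 ≈ 0.84689). Hence R(7, 7) > 27, i.e. R(7, 7) ≥ 28.

Largest n = 27; hence R(7, 7) > 27.


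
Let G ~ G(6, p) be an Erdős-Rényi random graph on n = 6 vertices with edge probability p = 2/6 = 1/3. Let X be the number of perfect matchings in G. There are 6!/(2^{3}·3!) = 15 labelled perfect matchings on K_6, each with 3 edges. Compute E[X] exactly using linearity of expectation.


K_6 has 6!/(2^{3}·3!) = 15 labelled perfect matchings.
For each such perfect matching H, let X_H = 1 if all 3 edges of H are present in G. Then P[X_H = 1] = p^{3} = (1/3)^{3} = 1/27.
By linearity: E[X] = Σ_H E[X_H] = 15 · p^{3} = 15 · 1/27 = 5/9.
Numerically: E[X] ≈ 0.555556.

E[X] = 15 · (1/3)^{3} = 5/9 ≈ 0.555556.


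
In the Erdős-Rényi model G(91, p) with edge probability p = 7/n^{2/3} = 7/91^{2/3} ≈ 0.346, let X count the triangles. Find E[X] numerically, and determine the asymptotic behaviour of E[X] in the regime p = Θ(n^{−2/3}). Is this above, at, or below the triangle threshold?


Number of potential triangles: C(91, 3) = 121485.
Each occurs with probability p³ ≈ (0.346)³ ≈ 4.1420118e-02.
By linearity: E[X] = C(91, 3)·p³ ≈ 121485 · 4.1420118e-02 ≈ 5031.92308.
Since α = 2/3 < 1, p = c/n^{2/3} ≫ 1/n is above the triangle threshold p ~ 1/n. Asymptotically E[X] ~ (c³/6)·n^{3(1−α)} = (7³/6)·n^{1} → ∞; triangles are abundant w.h.p.

E[X] ≈ 5031.92308; in regime p = Θ(1/n^{2/3}) E[X] diverges (above the triangle threshold p ~ 1/n).


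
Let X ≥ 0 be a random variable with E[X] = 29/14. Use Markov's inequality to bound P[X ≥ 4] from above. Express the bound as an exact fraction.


μ = E[X] = 29/14, a = 4.
Markov: P[X ≥ 4] ≤ μ/a = (29/14)/4 = 29/56.
Numerically: ≈ 0.517857.
(Since a = 4 > μ = 2.071429, the bound 29/56 is < 1 and informative.)

P[X ≥ 4] ≤ 29/56 ≈ 0.517857.


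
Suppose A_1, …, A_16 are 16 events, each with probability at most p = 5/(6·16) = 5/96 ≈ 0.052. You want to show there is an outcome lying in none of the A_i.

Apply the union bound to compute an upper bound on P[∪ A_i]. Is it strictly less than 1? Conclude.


Union bound: P[∪_{i=1}^{16} A_i] ≤ Σ_i P[A_i] ≤ 16·p = 16·(5/96) = 5/6.
Numerically: 5/6 ≈ 0.833.
Is 5/6 < 1? YES.
Since P[∪ A_i] ≤ 5/6 < 1, the complement has P[∩ A_i^c] ≥ 1 − 5/6 = 1/6 > 0, so some outcome avoids every A_i.

16·p = 5/6 ≈ 0.833; existence CERTIFIED by the union bound.


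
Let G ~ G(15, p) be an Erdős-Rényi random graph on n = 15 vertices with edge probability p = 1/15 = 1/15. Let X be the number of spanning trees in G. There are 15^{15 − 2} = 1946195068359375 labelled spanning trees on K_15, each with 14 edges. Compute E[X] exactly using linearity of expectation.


K_15 has 15^{15 − 2} = 1946195068359375 labelled spanning trees.
For each such spanning tree H, let X_H = 1 if all 14 edges of H are present in G. Then P[X_H = 1] = p^{14} = (1/15)^{14} = 1/29192926025390625.
Summing the indicators: E[X] = Σ_H E[X_H] = 1946195068359375 · p^{14} = 1946195068359375 · 1/29192926025390625 = 1/15.
Numerically: E[X] ≈ 0.0666667.

E[X] = 1946195068359375 · (1/15)^{14} = 1/15 ≈ 0.0666667.


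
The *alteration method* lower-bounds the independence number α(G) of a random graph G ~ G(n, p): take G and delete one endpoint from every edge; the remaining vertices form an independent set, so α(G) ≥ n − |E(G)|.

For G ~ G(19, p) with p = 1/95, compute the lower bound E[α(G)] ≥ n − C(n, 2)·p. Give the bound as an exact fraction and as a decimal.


E[|E(G)|] = C(19, 2)·p = 171 · (1/95) = 9/5.
E[α(G)] ≥ n − E[|E(G)|] = 19 − 9/5 = 86/5.
Numerically: ≈ 17.200000.
(This is only a lower bound; the true E[α(G)] may be larger.)

E[α(G)] ≥ 86/5 ≈ 17.200000.


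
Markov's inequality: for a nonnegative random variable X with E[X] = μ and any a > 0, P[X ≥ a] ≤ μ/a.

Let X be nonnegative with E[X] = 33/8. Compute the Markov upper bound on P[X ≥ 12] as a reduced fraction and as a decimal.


μ = E[X] = 33/8, a = 12.
Markov: P[X ≥ 12] ≤ μ/a = (33/8)/12 = 11/32.
Numerically: ≈ 0.3438.
(Since a = 12 > μ = 4.1250, the bound 11/32 is < 1 and informative.)

P[X ≥ 12] ≤ 11/32 ≈ 0.3438.


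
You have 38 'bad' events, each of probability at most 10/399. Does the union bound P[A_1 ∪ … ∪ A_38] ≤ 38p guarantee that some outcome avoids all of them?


Union bound: P[∪_{i=1}^{38} A_i] ≤ Σ_i P[A_i] ≤ 38·p = 38·(10/399) = 20/21.
Numerically: 20/21 ≈ 0.9523810.
Is 20/21 < 1? YES.
Since P[∪ A_i] ≤ 20/21 < 1, the complement has P[∩ A_i^c] ≥ 1 − 20/21 = 1/21 > 0, so some outcome avoids every A_i.

38·p = 20/21 ≈ 0.9523810; existence CERTIFIED by the union bound.


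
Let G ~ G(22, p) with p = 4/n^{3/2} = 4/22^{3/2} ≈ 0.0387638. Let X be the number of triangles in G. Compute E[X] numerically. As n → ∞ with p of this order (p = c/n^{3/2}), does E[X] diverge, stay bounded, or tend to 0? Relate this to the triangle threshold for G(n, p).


Number of potential triangles: C(22, 3) = 1540.
Each occurs with probability p³ ≈ (0.0387638)³ ≈ 5.82475832e-05.
By linearity: E[X] = C(22, 3)·p³ ≈ 1540 · 5.82475832e-05 ≈ 0.089701.
Since α = 3/2 > 1, p = c/n^{3/2} = o(1/n) is below the triangle threshold p ~ 1/n. Asymptotically E[X] ~ (c³/6)·n^{3(1−α)} = (4³/6)·n^{-1.5} → 0, so by Markov's inequality G has no triangles w.h.p.

E[X] ≈ 0.089701; in regime p = Θ(1/n^{3/2}) E[X] tends to 0 (below the triangle threshold p ~ 1/n).


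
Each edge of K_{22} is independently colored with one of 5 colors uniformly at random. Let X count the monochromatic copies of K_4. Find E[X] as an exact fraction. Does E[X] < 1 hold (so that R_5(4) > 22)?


E[X] = C(22, 4) · 5^{1 − 6} = 7315 · 5^{−5} = 7315/3125.
As a reduced fraction: E[X] = 1463/625 ≈ 2.3408.
Is E[X] < 1? NO.
Since E[X] ≥ 1, the first-moment bound is inconclusive at n = 22; it does NOT by itself certify R_5(4) > 22.

E[X] = 1463/625 ≈ 2.3408; E[X] ≥ 1; first-moment method inconclusive here.


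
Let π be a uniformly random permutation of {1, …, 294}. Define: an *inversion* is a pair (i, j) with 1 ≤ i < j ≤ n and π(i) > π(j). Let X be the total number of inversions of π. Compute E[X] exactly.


Write X = Σ X_I over the C(294, 2) = 43071 pairs i < j, with X_I the indicator of one inversion.
There are 43071 indicators.
For each fixed pair i < j, the values π(i) and π(j) are two distinct elements of {1, …, 294} in uniformly random order; by symmetry P[π(i) > π(j)] = 1/2.
By linearity: E[X] = 43071 · (1/2) = C(294, 2) · (1/2) = 43071/2 = 43071/2 ≈ 21535.500.

E[X] = 43071/2 = 21535.500.


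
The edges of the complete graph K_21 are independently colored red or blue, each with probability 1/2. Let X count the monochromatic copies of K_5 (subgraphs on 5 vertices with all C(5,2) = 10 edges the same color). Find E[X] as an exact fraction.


Let X = Σ_S X_S over the C(21, 5) = 20349 subsets S of size 5, where X_S = 1 if the K_5 on S is monochromatic.
For a fixed S, the K_5 on S has C(5, 2) = 10 edges. P[all 10 edges red] = (1/2)^10, and likewise for blue, so P[monochromatic] = 2·(1/2)^10 = 2^{1 − 10} = 1/512.
By linearity: E[X] = C(21, 5) · 2^{1 − 10} = 20349 · 1/512 = 20349/512.
Numerically: E[X] ≈ 39.7441.

E[X] = C(21,5)·2^(1−C(5,2)) = 20349/512 ≈ 39.7441.


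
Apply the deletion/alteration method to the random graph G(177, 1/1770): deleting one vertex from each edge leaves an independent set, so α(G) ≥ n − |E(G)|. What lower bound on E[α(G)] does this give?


E[|E(G)|] = C(177, 2)·p = 15576 · (1/1770) = 44/5.
E[α(G)] ≥ n − E[|E(G)|] = 177 − 44/5 = 841/5.
Numerically: ≈ 168.20000.
(This is only a lower bound; the true E[α(G)] may be larger.)

E[α(G)] ≥ 841/5 ≈ 168.20000.


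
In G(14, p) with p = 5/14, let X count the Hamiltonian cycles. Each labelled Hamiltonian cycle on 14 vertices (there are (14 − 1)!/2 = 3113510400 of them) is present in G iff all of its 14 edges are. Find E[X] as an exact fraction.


K_14 has (14 − 1)!/2 = 3113510400 labelled Hamiltonian cycles.
For each such Hamiltonian cycle H, let X_H = 1 if all 14 edges of H are present in G. Then P[X_H = 1] = p^{14} = (5/14)^{14} = 6103515625/11112006825558016.
By linearity of expectation: E[X] = Σ_H E[X_H] = 3113510400 · p^{14} = 3113510400 · 6103515625/11112006825558016 = 5302276611328125/3100448333024.
Numerically: E[X] ≈ 1.71e+03.

E[X] = 3113510400 · (5/14)^{14} = 5302276611328125/3100448333024 ≈ 1.71e+03.


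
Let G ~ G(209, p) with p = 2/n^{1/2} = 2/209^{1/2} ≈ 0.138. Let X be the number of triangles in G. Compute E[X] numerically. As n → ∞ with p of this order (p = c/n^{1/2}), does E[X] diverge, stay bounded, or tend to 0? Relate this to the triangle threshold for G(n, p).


Number of potential triangles: C(209, 3) = 1499784.
Each occurs with probability p³ ≈ (0.138)³ ≈ 2.64771e-03.
By linearity: E[X] = C(209, 3)·p³ ≈ 1499784 · 2.64771e-03 ≈ 3970.994.
Since α = 1/2 < 1, p = c/n^{1/2} ≫ 1/n is above the triangle threshold p ~ 1/n. Asymptotically E[X] ~ (c³/6)·n^{3(1−α)} = (2³/6)·n^{1.5} → ∞; triangles are abundant w.h.p.

E[X] ≈ 3970.994; in regime p = Θ(1/n^{1/2}) E[X] diverges (above the triangle threshold p ~ 1/n).


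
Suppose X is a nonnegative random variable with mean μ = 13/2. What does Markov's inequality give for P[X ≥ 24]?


μ = E[X] = 13/2, a = 24.
Markov: P[X ≥ 24] ≤ μ/a = (13/2)/24 = 13/48.
Numerically: ≈ 0.27083.
(Since a = 24 > μ = 6.50000, the bound 13/48 is < 1 and informative.)

P[X ≥ 24] ≤ 13/48 ≈ 0.27083.


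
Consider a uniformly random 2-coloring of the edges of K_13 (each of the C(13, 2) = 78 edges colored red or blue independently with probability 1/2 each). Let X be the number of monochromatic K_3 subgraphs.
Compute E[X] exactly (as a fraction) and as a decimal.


Let X = Σ_S X_S over the C(13, 3) = 286 subsets S of size 3, where X_S = 1 if the K_3 on S is monochromatic.
For a fixed S, the K_3 on S has C(3, 2) = 3 edges. P[all 3 edges red] = (1/2)^3, and likewise for blue, so P[monochromatic] = 2·(1/2)^3 = 2^{1 − 3} = 1/4.
Summing: E[X] = C(13, 3) · 2^{1 − 3} = 286 · 1/4 = 143/2.
Numerically: E[X] ≈ 71.5000.

E[X] = C(13,3)·2^(1−C(3,2)) = 143/2 ≈ 71.5000.


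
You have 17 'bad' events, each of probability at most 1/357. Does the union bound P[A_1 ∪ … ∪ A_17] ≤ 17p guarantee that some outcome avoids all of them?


Union bound: P[∪_{i=1}^{17} A_i] ≤ Σ_i P[A_i] ≤ 17·p = 17·(1/357) = 1/21.
Numerically: 1/21 ≈ 0.048.
Is 1/21 < 1? YES.
Since P[∪ A_i] ≤ 1/21 < 1, the complement has P[∩ A_i^c] ≥ 1 − 1/21 = 20/21 > 0, so some outcome avoids every A_i.

17·p = 1/21 ≈ 0.048; existence CERTIFIED by the union bound.


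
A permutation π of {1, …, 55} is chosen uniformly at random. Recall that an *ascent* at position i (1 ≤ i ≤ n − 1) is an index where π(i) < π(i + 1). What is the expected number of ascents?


Write X = Σ X_I over i = 1, …, 54, with X_I the indicator of one ascent.
There are 54 indicators.
For each fixed i, the pair (π(i), π(i+1)) is a uniformly random ordered pair of distinct values from {1, …, 55}; by symmetry P[π(i) < π(i+1)] = 1/2.
By linearity: E[X] = 54 · (1/2) = (55 − 1) · (1/2) = 27 ≈ 27.000.

E[X] = 27 = 27.000.


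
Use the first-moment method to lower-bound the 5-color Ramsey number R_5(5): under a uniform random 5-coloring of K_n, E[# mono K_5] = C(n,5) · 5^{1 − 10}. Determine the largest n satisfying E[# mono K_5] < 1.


We need C(n, 5) · 5^{1 − 10} < 1, i.e. C(n, 5) < 5^{10 − 1} = 1953125.
Check values of n near the boundary:
  n = 45: C(45, 5) = 1221759; 1221759 < 1953125? YES
  n = 46: C(46, 5) = 1370754; 1370754 < 1953125? YES
  n = 47: C(47, 5) = 1533939; 1533939 < 1953125? YES
  n = 48: C(48, 5) = 1712304; 1712304 < 1953125? YES
  n = 49: C(49, 5) = 1906884; 1906884 < 1953125? YES
  n = 50: C(50, 5) = 2118760; 2118760 < 1953125? NO
  n = 51: C(51, 5) = 2349060; 2349060 < 1953125? NO
  n = 52: C(52, 5) = 2598960; 2598960 < 1953125? NO
The largest n with C(n, 5) < 1953125 is n = 49 (where E[X] = 1906884/1953125 ≈ 0.9763). Hence R_5(5) > 49, i.e. R_5(5) ≥ 50.

Largest n = 49; hence R_5(5) > 49.


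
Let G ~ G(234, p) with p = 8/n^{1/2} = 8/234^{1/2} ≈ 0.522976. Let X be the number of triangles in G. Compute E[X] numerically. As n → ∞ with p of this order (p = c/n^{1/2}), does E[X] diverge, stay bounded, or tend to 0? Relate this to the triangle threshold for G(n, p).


Number of potential triangles: C(234, 3) = 2108184.
Each occurs with probability p³ ≈ (0.522976)³ ≈ 1.43036270e-01.
By linearity: E[X] = C(234, 3)·p³ ≈ 2108184 · 1.43036270e-01 ≈ 301546.774785.
Since α = 1/2 < 1, p = c/n^{1/2} ≫ 1/n is above the triangle threshold p ~ 1/n. Asymptotically E[X] ~ (c³/6)·n^{3(1−α)} = (8³/6)·n^{1.5} → ∞; triangles are abundant w.h.p.

E[X] ≈ 301546.774785; in regime p = Θ(1/n^{1/2}) E[X] diverges (above the triangle threshold p ~ 1/n).


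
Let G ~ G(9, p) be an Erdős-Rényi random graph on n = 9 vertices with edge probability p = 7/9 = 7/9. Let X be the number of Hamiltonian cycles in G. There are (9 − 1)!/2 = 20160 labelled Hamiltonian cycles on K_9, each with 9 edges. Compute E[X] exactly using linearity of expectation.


K_9 has (9 − 1)!/2 = 20160 labelled Hamiltonian cycles.
For each such Hamiltonian cycle H, let X_H = 1 if all 9 edges of H are present in G. Then P[X_H = 1] = p^{9} = (7/9)^{9} = 40353607/387420489.
By linearity of expectation: E[X] = Σ_H E[X_H] = 20160 · p^{9} = 20160 · 40353607/387420489 = 90392079680/43046721.
Numerically: E[X] ≈ 2.1e+03.

E[X] = 20160 · (7/9)^{9} = 90392079680/43046721 ≈ 2.1e+03.


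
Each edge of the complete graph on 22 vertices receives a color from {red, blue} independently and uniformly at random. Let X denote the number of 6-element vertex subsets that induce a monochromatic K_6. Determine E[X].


Let X = Σ_S X_S over the C(22, 6) = 74613 subsets S of size 6, where X_S = 1 if the K_6 on S is monochromatic.
For a fixed S, the K_6 on S has C(6, 2) = 15 edges. P[all 15 edges red] = (1/2)^15, and likewise for blue, so P[monochromatic] = 2·(1/2)^15 = 2^{1 − 15} = 1/16384.
By linearity: E[X] = C(22, 6) · 2^{1 − 15} = 74613 · 1/16384 = 74613/16384.
Numerically: E[X] ≈ 4.55402.

E[X] = C(22,6)·2^(1−C(6,2)) = 74613/16384 ≈ 4.55402.


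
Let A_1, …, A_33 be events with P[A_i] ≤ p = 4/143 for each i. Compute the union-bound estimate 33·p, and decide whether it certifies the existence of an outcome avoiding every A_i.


Union bound: P[∪_{i=1}^{33} A_i] ≤ Σ_i P[A_i] ≤ 33·p = 33·(4/143) = 12/13.
Numerically: 12/13 ≈ 0.9230769.
Is 12/13 < 1? YES.
Since P[∪ A_i] ≤ 12/13 < 1, the complement has P[∩ A_i^c] ≥ 1 − 12/13 = 1/13 > 0, so some outcome avoids every A_i.

33·p = 12/13 ≈ 0.9230769; existence CERTIFIED by the union bound.


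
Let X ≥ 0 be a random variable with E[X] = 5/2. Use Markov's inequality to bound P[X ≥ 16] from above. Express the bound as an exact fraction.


μ = E[X] = 5/2, a = 16.
Markov: P[X ≥ 16] ≤ μ/a = (5/2)/16 = 5/32.
Numerically: ≈ 0.156.
(Since a = 16 > μ = 2.500, the bound 5/32 is < 1 and informative.)

P[X ≥ 16] ≤ 5/32 ≈ 0.156.


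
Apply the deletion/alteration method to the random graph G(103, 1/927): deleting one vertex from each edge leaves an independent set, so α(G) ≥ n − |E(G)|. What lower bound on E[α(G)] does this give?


E[|E(G)|] = C(103, 2)·p = 5253 · (1/927) = 17/3.
E[α(G)] ≥ n − E[|E(G)|] = 103 − 17/3 = 292/3.
Numerically: ≈ 97.333.
(This is only a lower bound; the true E[α(G)] may be larger.)

E[α(G)] ≥ 292/3 ≈ 97.333.


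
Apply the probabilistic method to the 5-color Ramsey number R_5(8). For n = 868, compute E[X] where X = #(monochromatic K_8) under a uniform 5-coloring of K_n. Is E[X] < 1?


E[X] = C(868, 8) · 5^{1 − 28} = 7737261125902834428 · 5^{−27} = 7737261125902834428/7450580596923828125.
As a reduced fraction: E[X] = 7737261125902834428/7450580596923828125 ≈ 1.038.
Is E[X] < 1? NO.
Since E[X] ≥ 1, the first-moment bound is inconclusive at n = 868; it does NOT by itself certify R_5(8) > 868.

E[X] = 7737261125902834428/7450580596923828125 ≈ 1.038; E[X] ≥ 1; first-moment method inconclusive here.


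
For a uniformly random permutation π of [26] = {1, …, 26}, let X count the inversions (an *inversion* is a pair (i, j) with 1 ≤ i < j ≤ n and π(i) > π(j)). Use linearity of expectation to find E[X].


Write X = Σ X_I over the C(26, 2) = 325 pairs i < j, with X_I the indicator of one inversion.
There are 325 indicators.
For each fixed pair i < j, the values π(i) and π(j) are two distinct elements of {1, …, 26} in uniformly random order; by symmetry P[π(i) > π(j)] = 1/2.
By linearity: E[X] = 325 · (1/2) = C(26, 2) · (1/2) = 325/2 = 325/2 ≈ 162.500.

E[X] = 325/2 = 162.500.


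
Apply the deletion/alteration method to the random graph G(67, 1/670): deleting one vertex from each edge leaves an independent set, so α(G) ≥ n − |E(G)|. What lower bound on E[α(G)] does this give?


E[|E(G)|] = C(67, 2)·p = 2211 · (1/670) = 33/10.
E[α(G)] ≥ n − E[|E(G)|] = 67 − 33/10 = 637/10.
Numerically: ≈ 63.700000.
(This is only a lower bound; the true E[α(G)] may be larger.)

E[α(G)] ≥ 637/10 ≈ 63.700000.


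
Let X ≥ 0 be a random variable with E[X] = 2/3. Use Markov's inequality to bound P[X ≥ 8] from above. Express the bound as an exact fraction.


μ = E[X] = 2/3, a = 8.
Markov: P[X ≥ 8] ≤ μ/a = (2/3)/8 = 1/12.
Numerically: ≈ 0.083.
(Since a = 8 > μ = 0.667, the bound 1/12 is < 1 and informative.)

P[X ≥ 8] ≤ 1/12 ≈ 0.083.


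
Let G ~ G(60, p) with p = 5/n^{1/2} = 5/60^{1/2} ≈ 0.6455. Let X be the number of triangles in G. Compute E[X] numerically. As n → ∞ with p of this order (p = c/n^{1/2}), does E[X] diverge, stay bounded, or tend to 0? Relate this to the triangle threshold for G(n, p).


Number of potential triangles: C(60, 3) = 34220.
Each occurs with probability p³ ≈ (0.6455)³ ≈ 2.689572e-01.
By linearity: E[X] = C(60, 3)·p³ ≈ 34220 · 2.689572e-01 ≈ 9203.7146.
Since α = 1/2 < 1, p = c/n^{1/2} ≫ 1/n is above the triangle threshold p ~ 1/n. Asymptotically E[X] ~ (c³/6)·n^{3(1−α)} = (5³/6)·n^{1.5} → ∞; triangles are abundant w.h.p.

E[X] ≈ 9203.7146; in regime p = Θ(1/n^{1/2}) E[X] diverges (above the triangle threshold p ~ 1/n).


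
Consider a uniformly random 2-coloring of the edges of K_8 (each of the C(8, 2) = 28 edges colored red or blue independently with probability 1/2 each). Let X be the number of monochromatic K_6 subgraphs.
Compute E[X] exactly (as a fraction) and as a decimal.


Let X = Σ_S X_S over the C(8, 6) = 28 subsets S of size 6, where X_S = 1 if the K_6 on S is monochromatic.
For a fixed S, the K_6 on S has C(6, 2) = 15 edges. P[all 15 edges red] = (1/2)^15, and likewise for blue, so P[monochromatic] = 2·(1/2)^15 = 2^{1 − 15} = 1/16384.
By linearity of expectation: E[X] = C(8, 6) · 2^{1 − 15} = 28 · 1/16384 = 7/4096.
Numerically: E[X] ≈ 0.002.

E[X] = C(8,6)·2^(1−C(6,2)) = 7/4096 ≈ 0.002.


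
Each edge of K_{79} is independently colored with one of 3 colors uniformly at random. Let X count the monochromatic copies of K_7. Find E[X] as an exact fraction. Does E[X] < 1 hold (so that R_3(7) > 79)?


E[X] = C(79, 7) · 3^{1 − 21} = 2898753715 · 3^{−20} = 2898753715/3486784401.
As a reduced fraction: E[X] = 2898753715/3486784401 ≈ 0.8314.
Is E[X] < 1? YES.
Since E[X] < 1, there exists a 3-coloring of K_{79} with no monochromatic K_7; hence R_3(7) > 79.

E[X] = 2898753715/3486784401 ≈ 0.8314; E[X] < 1, so R_3(7) > 79.


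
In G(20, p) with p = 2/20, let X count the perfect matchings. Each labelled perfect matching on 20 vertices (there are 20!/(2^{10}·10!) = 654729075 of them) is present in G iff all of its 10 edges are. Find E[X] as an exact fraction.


K_20 has 20!/(2^{10}·10!) = 654729075 labelled perfect matchings.
For each such perfect matching H, let X_H = 1 if all 10 edges of H are present in G. Then P[X_H = 1] = p^{10} = (1/10)^{10} = 1/10000000000.
By linearity: E[X] = Σ_H E[X_H] = 654729075 · p^{10} = 654729075 · 1/10000000000 = 26189163/400000000.
Numerically: E[X] ≈ 0.065473.

E[X] = 654729075 · (1/10)^{10} = 26189163/400000000 ≈ 0.065473.


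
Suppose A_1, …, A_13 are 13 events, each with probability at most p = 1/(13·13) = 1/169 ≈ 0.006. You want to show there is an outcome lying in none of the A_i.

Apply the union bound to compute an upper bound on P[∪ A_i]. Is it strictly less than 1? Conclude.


Union bound: P[∪_{i=1}^{13} A_i] ≤ Σ_i P[A_i] ≤ 13·p = 13·(1/169) = 1/13.
Numerically: 1/13 ≈ 0.077.
Is 1/13 < 1? YES.
Since P[∪ A_i] ≤ 1/13 < 1, the complement has P[∩ A_i^c] ≥ 1 − 1/13 = 12/13 > 0, so some outcome avoids every A_i.

13·p = 1/13 ≈ 0.077; existence CERTIFIED by the union bound.


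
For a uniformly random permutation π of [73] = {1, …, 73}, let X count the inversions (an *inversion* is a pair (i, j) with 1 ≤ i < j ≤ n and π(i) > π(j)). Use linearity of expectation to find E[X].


Write X = Σ X_I over the C(73, 2) = 2628 pairs i < j, with X_I the indicator of one inversion.
There are 2628 indicators.
For each fixed pair i < j, the values π(i) and π(j) are two distinct elements of {1, …, 73} in uniformly random order; by symmetry P[π(i) > π(j)] = 1/2.
By linearity: E[X] = 2628 · (1/2) = C(73, 2) · (1/2) = 2628/2 = 1314 ≈ 1314.000.

E[X] = 1314 = 1314.000.


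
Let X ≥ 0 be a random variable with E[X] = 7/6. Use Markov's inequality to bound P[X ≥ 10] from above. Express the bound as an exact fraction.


μ = E[X] = 7/6, a = 10.
Markov: P[X ≥ 10] ≤ μ/a = (7/6)/10 = 7/60.
Numerically: ≈ 0.116667.
(Since a = 10 > μ = 1.166667, the bound 7/60 is < 1 and informative.)

P[X ≥ 10] ≤ 7/60 ≈ 0.116667.


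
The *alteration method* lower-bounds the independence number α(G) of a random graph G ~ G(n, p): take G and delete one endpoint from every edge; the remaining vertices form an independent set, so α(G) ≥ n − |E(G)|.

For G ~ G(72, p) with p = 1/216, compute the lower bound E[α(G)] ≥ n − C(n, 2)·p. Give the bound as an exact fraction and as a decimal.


E[|E(G)|] = C(72, 2)·p = 2556 · (1/216) = 71/6.
E[α(G)] ≥ n − E[|E(G)|] = 72 − 71/6 = 361/6.
Numerically: ≈ 60.16667.
(This is only a lower bound; the true E[α(G)] may be larger.)

E[α(G)] ≥ 361/6 ≈ 60.16667.


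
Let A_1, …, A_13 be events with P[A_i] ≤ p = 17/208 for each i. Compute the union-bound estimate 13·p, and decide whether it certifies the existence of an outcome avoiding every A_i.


Union bound: P[∪_{i=1}^{13} A_i] ≤ Σ_i P[A_i] ≤ 13·p = 13·(17/208) = 17/16.
Numerically: 17/16 ≈ 1.0625000.
Is 17/16 < 1? NO.
Since the bound 17/16 is ≥ 1, the union bound is uninformative here; it does NOT by itself certify existence.

13·p = 17/16 ≈ 1.0625000; existence NOT certified by the union bound.


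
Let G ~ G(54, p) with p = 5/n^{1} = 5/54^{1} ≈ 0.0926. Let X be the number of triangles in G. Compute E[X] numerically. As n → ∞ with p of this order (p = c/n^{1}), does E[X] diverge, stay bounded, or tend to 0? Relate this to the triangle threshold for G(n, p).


Number of potential triangles: C(54, 3) = 24804.
Each occurs with probability p³ ≈ (0.0926)³ ≈ 7.93832e-04.
By linearity: E[X] = C(54, 3)·p³ ≈ 24804 · 7.93832e-04 ≈ 19.690.
Here α = 1, so p = 5/n is exactly at the triangle threshold p ~ 1/n. Asymptotically E[X] → c³/6 = 5³/6 = 125/6 ≈ 20.833, a bounded constant. In this regime the triangle count is asymptotically Poisson(c³/6).

E[X] ≈ 19.690; in regime p = Θ(1/n^{1}) E[X] stays bounded (at the triangle threshold p ~ 1/n).


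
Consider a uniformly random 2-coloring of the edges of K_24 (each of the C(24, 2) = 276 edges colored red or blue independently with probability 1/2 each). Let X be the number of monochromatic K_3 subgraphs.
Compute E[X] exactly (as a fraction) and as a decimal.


Let X = Σ_S X_S over the C(24, 3) = 2024 subsets S of size 3, where X_S = 1 if the K_3 on S is monochromatic.
For a fixed S, the K_3 on S has C(3, 2) = 3 edges. P[all 3 edges red] = (1/2)^3, and likewise for blue, so P[monochromatic] = 2·(1/2)^3 = 2^{1 − 3} = 1/4.
By linearity: E[X] = C(24, 3) · 2^{1 − 3} = 2024 · 1/4 = 506.
Numerically: E[X] ≈ 506.000000.

E[X] = C(24,3)·2^(1−C(3,2)) = 506 ≈ 506.000000.


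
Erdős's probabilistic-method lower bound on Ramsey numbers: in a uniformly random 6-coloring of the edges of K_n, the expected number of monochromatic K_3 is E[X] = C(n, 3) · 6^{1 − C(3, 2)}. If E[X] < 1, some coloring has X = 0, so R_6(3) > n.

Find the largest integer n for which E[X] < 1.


We need C(n, 3) · 6^{1 − 3} < 1, i.e. C(n, 3) < 6^{3 − 1} = 36.
Check values of n near the boundary:
  n = 6: C(6, 3) = 20; 20 < 36? YES
  n = 7: C(7, 3) = 35; 35 < 36? YES
  n = 8: C(8, 3) = 56; 56 < 36? NO
  n = 9: C(9, 3) = 84; 84 < 36? NO
The largest n with C(n, 3) < 36 is n = 7 (where E[X] = 35/36 ≈ 0.9722222). Hence R_6(3) > 7, i.e. R_6(3) ≥ 8.

Largest n = 7; hence R_6(3) > 7.


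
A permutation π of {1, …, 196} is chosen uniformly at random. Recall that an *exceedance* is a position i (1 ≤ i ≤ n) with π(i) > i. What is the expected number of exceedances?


Write X = Σ_{i=1}^{196} X_i, where X_i = 1_{π(i) > i}.
For each fixed i, π(i) is uniform over {1, …, 196} (marginal of a uniform permutation), so P[π(i) > i] = (n − i)/n. Summing: Σ_{i=1}^{196} (n − i)/n = (0 + 1 + … + 195)/196 = 196(196 − 1)/(2·196) = (196 − 1)/2.
Hence E[X] = Σ_{i=1}^{196} (196 − i)/196 = 195/2 ≈ 97.50000.

E[X] = 195/2 = 97.50000.
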